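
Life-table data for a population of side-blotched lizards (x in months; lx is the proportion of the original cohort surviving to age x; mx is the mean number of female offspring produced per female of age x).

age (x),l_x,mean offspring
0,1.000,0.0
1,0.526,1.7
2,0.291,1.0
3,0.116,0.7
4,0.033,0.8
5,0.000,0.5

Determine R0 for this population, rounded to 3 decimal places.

lx·mx by age: 0, 0.8942, 0.291, 0.0812, 0.0264, 0
R0 = Σ lx·mx = 1.2928 → 1.293

1.293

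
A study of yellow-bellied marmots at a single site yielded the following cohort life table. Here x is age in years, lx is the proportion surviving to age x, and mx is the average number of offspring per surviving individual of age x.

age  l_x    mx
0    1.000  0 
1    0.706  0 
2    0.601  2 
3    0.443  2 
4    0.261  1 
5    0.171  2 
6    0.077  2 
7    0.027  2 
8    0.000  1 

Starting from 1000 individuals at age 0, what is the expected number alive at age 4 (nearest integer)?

261

Expected survivors = N0 · l_4 = 1000 × 0.261 = 261 → 261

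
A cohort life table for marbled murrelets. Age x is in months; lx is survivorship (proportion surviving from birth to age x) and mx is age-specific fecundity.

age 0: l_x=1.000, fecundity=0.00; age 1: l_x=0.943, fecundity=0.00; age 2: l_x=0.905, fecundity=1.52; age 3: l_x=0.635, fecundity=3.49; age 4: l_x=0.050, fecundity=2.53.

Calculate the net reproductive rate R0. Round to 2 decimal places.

lx·mx by age: 0, 0, 1.3756, 2.21615, 0.1265
R0 = Σ lx·mx = 3.71825 → 3.72

3.72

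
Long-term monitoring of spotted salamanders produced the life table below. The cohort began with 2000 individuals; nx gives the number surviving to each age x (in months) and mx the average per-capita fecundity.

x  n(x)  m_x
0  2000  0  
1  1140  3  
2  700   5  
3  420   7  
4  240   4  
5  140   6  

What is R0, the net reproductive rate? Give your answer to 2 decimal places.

5.83

lx = nx/n0 = nx/2000: 1, 0.57, 0.35, 0.21, 0.12, 0.07
lx·mx by age: 0, 1.71, 1.75, 1.47, 0.48, 0.42
R0 = Σ lx·mx = 5.83 → 5.83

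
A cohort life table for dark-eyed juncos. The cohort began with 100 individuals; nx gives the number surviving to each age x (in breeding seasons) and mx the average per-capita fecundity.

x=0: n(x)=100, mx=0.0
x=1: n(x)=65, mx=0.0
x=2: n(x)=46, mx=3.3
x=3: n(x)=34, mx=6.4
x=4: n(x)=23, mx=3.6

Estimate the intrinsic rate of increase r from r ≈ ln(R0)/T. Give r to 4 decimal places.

0.5299

lx = nx/n0 = nx/100: 1, 0.65, 0.46, 0.34, 0.23
R0 = Σ lx·mx = 0 + 0 + 1.518 + 2.176 + 0.828 = 4.522
Σ x·lx·mx = 12.876; T = 12.876/4.522 = 2.84741…
r ≈ ln(R0)/T = ln(4.522)/2.84741… = 0.529939… → 0.5299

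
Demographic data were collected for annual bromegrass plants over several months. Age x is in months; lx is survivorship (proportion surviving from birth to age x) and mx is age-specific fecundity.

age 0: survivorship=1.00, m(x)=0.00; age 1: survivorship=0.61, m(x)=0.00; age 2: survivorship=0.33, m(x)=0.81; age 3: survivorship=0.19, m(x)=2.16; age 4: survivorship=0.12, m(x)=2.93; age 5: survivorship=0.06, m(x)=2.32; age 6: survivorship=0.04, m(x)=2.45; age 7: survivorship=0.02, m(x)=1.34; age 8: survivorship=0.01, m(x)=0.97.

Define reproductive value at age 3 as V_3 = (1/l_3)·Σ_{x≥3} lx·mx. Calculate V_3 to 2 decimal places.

5.45

lx·mx for x ≥ 3: 0.4104, 0.3516, 0.1392, 0.098, 0.0268, 0.0097 → sum = 1.0357
V_3 = 1.0357 / l_3 = 1.0357 / 0.19 = 5.451053… → 5.45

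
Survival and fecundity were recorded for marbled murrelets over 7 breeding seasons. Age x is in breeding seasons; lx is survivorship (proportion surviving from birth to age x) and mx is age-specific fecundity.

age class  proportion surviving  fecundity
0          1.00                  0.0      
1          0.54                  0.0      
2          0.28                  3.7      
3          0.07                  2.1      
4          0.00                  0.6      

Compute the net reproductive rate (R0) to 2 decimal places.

1.18

lx·mx by age: 0, 0, 1.036, 0.147, 0
R0 = Σ lx·mx = 1.183 → 1.18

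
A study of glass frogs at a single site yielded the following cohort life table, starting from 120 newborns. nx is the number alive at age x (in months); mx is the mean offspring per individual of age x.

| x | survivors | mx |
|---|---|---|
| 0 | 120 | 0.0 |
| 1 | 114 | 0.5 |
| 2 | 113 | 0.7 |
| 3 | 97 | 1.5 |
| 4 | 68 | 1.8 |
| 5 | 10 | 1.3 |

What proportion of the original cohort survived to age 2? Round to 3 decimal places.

l_2 = n_2/n_0 = 113/120 = 0.941667… → 0.942

0.942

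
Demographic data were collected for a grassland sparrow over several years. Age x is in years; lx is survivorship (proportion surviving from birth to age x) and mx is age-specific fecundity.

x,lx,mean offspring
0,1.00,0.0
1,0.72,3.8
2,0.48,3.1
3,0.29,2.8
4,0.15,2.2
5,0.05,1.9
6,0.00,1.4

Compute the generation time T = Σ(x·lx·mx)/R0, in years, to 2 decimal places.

lx·mx: 0, 2.736, 1.488, 0.812, 0.33, 0.095, 0 → R0 = 5.461
x·lx·mx: 0, 2.736, 2.976, 2.436, 1.32, 0.475, 0 → Σ = 9.943
T = 9.943 / 5.461 = 1.820729… → 1.82

1.82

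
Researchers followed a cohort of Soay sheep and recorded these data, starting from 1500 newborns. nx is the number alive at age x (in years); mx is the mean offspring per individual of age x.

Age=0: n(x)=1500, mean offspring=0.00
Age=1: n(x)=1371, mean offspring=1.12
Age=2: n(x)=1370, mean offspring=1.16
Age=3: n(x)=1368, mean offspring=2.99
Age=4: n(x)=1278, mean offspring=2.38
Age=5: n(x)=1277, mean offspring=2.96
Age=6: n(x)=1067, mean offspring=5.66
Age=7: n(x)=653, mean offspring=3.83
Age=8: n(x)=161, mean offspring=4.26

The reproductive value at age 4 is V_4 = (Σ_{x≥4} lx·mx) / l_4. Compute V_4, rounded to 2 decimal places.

lx = nx/n0 = nx/1500: 1, 0.914, 0.91333…, 0.912, 0.852, 0.85133…, 0.71133…, 0.43533…, 0.10733…
lx·mx for x ≥ 4: 2.02776, 2.519947…, 4.026147…, 1.667327…, 0.45724… → sum = 10.69842…
V_4 = 10.69842… / l_4 = 10.69842… / 0.852 = 12.556831… → 12.56

12.56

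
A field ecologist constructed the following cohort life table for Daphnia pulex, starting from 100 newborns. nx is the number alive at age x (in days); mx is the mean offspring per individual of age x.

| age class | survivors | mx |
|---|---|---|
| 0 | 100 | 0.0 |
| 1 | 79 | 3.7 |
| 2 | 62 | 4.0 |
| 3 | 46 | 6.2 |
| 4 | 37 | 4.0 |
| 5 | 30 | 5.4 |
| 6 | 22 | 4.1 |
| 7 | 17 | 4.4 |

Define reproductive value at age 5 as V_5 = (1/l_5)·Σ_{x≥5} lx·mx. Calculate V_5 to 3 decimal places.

10.900

lx = nx/n0 = nx/100: 1, 0.79, 0.62, 0.46, 0.37, 0.3, 0.22, 0.17
lx·mx for x ≥ 5: 1.62, 0.902, 0.748 → sum = 3.27
V_5 = 3.27 / l_5 = 3.27 / 0.3 = 10.9 → 10.900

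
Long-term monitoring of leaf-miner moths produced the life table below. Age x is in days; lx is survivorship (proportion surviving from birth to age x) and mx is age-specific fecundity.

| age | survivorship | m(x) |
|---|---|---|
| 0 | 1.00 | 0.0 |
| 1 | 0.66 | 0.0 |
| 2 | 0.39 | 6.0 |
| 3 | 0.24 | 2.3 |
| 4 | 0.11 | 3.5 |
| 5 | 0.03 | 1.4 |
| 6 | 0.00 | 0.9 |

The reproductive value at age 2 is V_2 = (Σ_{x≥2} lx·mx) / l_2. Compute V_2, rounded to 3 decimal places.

8.510

lx·mx for x ≥ 2: 2.34, 0.552, 0.385, 0.042, 0 → sum = 3.319
V_2 = 3.319 / l_2 = 3.319 / 0.39 = 8.510256… → 8.510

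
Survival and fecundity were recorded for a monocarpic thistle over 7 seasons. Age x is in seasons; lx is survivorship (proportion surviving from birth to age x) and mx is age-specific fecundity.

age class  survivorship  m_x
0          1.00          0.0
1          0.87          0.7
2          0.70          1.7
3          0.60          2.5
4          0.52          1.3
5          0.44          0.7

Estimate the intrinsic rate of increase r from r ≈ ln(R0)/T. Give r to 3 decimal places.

0.531

R0 = Σ lx·mx = 0 + 0.609 + 1.19 + 1.5 + 0.676 + 0.308 = 4.283
Σ x·lx·mx = 11.733; T = 11.733/4.283 = 2.73943…
r ≈ ln(R0)/T = ln(4.283)/2.73943… = 0.53101… → 0.531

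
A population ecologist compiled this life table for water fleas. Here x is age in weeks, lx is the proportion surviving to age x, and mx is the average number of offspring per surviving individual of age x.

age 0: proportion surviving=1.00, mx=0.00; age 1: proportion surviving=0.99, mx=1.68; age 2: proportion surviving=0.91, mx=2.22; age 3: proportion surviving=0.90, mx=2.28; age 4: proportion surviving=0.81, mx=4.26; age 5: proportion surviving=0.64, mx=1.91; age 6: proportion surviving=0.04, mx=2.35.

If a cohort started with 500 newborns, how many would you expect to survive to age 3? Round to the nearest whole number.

450

Expected survivors = N0 · l_3 = 500 × 0.90 = 450 → 450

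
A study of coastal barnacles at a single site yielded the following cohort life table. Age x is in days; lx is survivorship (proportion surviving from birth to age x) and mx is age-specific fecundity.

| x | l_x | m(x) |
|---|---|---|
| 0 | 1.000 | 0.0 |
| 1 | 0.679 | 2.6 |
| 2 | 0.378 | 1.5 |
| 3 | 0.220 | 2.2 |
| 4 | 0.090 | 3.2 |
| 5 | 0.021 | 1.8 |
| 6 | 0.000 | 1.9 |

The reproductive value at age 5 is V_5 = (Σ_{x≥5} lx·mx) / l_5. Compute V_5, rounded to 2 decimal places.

1.80

lx·mx for x ≥ 5: 0.0378, 0 → sum = 0.0378
V_5 = 0.0378 / l_5 = 0.0378 / 0.021 = 1.8 → 1.80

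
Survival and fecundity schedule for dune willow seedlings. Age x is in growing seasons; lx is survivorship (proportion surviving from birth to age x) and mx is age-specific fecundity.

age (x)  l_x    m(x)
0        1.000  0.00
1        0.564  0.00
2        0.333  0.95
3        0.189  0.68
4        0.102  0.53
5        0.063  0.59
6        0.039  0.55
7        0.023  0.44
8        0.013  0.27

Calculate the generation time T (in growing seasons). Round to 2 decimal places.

lx·mx: 0, 0, 0.31635, 0.12852, 0.05406, 0.03717, 0.02145, 0.01012, 0.00351 → R0 = 0.57118
x·lx·mx: 0, 0, 0.6327, 0.38556, 0.21624, 0.18585, 0.1287, 0.07084, 0.02808 → Σ = 1.64797
T = 1.64797 / 0.57118 = 2.885203… → 2.89

2.89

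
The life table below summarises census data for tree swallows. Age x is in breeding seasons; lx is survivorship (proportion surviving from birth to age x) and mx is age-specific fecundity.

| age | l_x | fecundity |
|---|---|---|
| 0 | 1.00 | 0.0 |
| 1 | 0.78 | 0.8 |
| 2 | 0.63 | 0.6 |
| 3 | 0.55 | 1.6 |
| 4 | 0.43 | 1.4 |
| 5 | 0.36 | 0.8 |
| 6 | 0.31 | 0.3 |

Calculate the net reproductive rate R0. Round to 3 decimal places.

lx·mx by age: 0, 0.624, 0.378, 0.88, 0.602, 0.288, 0.093
R0 = Σ lx·mx = 2.865 → 2.865

2.865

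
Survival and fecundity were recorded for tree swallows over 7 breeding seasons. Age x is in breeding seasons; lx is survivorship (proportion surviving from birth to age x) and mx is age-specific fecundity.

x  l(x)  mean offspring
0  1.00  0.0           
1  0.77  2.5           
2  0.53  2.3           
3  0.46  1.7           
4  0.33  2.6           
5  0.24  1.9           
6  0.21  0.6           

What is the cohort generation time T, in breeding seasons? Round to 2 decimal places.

lx·mx: 0, 1.925, 1.219, 0.782, 0.858, 0.456, 0.126 → R0 = 5.366
x·lx·mx: 0, 1.925, 2.438, 2.346, 3.432, 2.28, 0.756 → Σ = 13.177
T = 13.177 / 5.366 = 2.455647… → 2.46

2.46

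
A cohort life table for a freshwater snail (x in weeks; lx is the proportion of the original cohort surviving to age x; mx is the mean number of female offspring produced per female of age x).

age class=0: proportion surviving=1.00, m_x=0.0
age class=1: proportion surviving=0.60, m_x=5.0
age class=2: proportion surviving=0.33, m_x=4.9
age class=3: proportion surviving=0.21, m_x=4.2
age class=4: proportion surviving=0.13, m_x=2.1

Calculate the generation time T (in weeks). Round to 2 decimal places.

lx·mx: 0, 3, 1.617, 0.882, 0.273 → R0 = 5.772
x·lx·mx: 0, 3, 3.234, 2.646, 1.092 → Σ = 9.972
T = 9.972 / 5.772 = 1.727651… → 1.73

1.73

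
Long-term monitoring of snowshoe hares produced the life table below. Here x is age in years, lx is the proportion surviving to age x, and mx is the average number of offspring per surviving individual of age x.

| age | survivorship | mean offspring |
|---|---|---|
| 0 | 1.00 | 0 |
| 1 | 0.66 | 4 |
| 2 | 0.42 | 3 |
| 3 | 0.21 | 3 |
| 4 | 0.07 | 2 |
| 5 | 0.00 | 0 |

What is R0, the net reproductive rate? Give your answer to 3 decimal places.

lx·mx by age: 0, 2.64, 1.26, 0.63, 0.14, 0
R0 = Σ lx·mx = 4.67 → 4.670

4.670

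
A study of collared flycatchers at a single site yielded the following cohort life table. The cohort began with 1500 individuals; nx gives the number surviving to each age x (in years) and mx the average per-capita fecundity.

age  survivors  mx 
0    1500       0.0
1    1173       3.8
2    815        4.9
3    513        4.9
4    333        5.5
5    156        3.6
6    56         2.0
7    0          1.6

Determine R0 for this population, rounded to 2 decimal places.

lx = nx/n0 = nx/1500: 1, 0.782, 0.54333…, 0.342, 0.222, 0.104, 0.03733…, 0
lx·mx by age: 0, 2.9716, 2.662333…, 1.6758, 1.221, 0.3744, 0.074667…, 0
R0 = Σ lx·mx = 8.9798… → 8.98

8.98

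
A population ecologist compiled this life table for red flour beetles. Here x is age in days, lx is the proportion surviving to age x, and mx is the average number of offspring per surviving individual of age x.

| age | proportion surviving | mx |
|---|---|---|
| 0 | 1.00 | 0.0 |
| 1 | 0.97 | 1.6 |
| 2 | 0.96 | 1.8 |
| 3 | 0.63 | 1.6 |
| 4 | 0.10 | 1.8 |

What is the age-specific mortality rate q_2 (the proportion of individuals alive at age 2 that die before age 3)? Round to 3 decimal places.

0.344

q_2 = (l_2 − l_3) / l_2 = (0.96 − 0.63) / 0.96
     = 0.33 / 0.96 = 0.34375 → 0.344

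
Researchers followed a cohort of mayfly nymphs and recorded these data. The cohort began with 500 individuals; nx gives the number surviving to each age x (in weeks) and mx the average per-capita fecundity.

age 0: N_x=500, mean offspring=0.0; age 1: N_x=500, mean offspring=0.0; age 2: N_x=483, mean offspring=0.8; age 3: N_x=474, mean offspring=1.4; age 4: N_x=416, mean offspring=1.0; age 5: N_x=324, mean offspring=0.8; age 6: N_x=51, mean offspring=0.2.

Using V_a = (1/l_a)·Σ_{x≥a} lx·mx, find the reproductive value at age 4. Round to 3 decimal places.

lx = nx/n0 = nx/500: 1, 1, 0.966, 0.948, 0.832, 0.648, 0.102
lx·mx for x ≥ 4: 0.832, 0.5184, 0.0204 → sum = 1.3708
V_4 = 1.3708 / l_4 = 1.3708 / 0.832 = 1.647596… → 1.648

1.648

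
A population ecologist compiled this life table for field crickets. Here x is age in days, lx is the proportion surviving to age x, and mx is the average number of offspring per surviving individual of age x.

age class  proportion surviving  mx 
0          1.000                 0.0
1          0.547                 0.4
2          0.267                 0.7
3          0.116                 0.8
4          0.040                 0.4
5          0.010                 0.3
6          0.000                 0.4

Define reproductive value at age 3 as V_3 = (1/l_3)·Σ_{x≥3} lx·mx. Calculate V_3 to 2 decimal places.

0.96

lx·mx for x ≥ 3: 0.0928, 0.016, 0.003, 0 → sum = 0.1118
V_3 = 0.1118 / l_3 = 0.1118 / 0.116 = 0.963793… → 0.96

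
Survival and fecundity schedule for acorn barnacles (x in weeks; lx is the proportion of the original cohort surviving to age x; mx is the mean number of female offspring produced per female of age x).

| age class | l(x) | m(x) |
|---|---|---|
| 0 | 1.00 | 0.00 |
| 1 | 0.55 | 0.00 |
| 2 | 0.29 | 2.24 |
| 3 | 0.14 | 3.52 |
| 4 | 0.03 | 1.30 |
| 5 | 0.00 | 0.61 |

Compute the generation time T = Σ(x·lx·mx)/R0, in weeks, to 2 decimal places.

2.48

lx·mx: 0, 0, 0.6496, 0.4928, 0.039, 0 → R0 = 1.1814
x·lx·mx: 0, 0, 1.2992, 1.4784, 0.156, 0 → Σ = 2.9336
T = 2.9336 / 1.1814 = 2.483156… → 2.48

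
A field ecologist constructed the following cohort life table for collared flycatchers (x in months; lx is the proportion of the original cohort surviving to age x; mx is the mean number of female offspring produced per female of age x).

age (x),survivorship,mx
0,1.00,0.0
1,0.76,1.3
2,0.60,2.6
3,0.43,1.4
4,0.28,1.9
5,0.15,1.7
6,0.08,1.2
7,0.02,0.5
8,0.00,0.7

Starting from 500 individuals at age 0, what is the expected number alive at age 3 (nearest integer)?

Expected survivors = N0 · l_3 = 500 × 0.43 = 215 → 215

215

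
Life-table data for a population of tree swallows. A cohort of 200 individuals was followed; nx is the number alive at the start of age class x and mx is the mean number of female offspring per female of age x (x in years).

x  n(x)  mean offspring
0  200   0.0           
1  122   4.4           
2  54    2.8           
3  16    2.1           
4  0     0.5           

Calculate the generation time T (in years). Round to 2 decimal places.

1.30

lx = nx/n0 = nx/200: 1, 0.61, 0.27, 0.08, 0
lx·mx: 0, 2.684, 0.756, 0.168, 0 → R0 = 3.608
x·lx·mx: 0, 2.684, 1.512, 0.504, 0 → Σ = 4.7
T = 4.7 / 3.608 = 1.302661… → 1.30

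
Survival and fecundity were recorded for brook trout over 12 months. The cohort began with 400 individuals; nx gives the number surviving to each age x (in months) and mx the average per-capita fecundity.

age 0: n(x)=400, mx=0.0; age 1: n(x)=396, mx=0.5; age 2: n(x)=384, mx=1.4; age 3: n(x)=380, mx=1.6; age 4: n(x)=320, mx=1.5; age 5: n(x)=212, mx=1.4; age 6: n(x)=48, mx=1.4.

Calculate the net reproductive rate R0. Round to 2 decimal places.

lx = nx/n0 = nx/400: 1, 0.99, 0.96, 0.95, 0.8, 0.53, 0.12
lx·mx by age: 0, 0.495, 1.344, 1.52, 1.2, 0.742, 0.168
R0 = Σ lx·mx = 5.469 → 5.47

5.47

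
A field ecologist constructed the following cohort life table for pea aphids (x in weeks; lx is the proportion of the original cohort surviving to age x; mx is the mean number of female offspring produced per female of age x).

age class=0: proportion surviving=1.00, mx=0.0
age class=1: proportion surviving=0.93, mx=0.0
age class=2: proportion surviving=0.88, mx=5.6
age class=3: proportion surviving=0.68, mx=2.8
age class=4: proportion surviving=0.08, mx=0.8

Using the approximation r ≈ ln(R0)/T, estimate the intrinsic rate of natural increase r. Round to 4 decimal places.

0.8415

R0 = Σ lx·mx = 0 + 0 + 4.928 + 1.904 + 0.064 = 6.896
Σ x·lx·mx = 15.824; T = 15.824/6.896 = 2.29466…
r ≈ ln(R0)/T = ln(6.896)/2.29466… = 0.841492… → 0.8415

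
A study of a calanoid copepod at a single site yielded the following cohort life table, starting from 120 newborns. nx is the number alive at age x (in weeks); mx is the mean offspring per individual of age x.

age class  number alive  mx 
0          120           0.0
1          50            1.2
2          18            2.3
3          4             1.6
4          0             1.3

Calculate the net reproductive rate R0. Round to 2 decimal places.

lx = nx/n0 = nx/120: 1, 0.41667…, 0.15, 0.03333…, 0
lx·mx by age: 0, 0.5…, 0.345, 0.053333…, 0
R0 = Σ lx·mx = 0.898333… → 0.90

0.90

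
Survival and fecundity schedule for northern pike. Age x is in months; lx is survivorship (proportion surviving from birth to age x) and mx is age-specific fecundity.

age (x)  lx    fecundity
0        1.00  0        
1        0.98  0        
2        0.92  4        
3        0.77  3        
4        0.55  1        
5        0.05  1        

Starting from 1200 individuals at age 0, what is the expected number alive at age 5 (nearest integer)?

60

Expected survivors = N0 · l_5 = 1200 × 0.05 = 60 → 60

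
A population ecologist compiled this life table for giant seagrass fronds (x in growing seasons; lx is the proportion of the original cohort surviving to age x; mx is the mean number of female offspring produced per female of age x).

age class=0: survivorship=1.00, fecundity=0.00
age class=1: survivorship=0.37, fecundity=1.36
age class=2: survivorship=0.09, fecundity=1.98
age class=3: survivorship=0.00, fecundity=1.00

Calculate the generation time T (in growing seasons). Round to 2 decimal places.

lx·mx: 0, 0.5032, 0.1782, 0 → R0 = 0.6814
x·lx·mx: 0, 0.5032, 0.3564, 0 → Σ = 0.8596
T = 0.8596 / 0.6814 = 1.26152… → 1.26

1.26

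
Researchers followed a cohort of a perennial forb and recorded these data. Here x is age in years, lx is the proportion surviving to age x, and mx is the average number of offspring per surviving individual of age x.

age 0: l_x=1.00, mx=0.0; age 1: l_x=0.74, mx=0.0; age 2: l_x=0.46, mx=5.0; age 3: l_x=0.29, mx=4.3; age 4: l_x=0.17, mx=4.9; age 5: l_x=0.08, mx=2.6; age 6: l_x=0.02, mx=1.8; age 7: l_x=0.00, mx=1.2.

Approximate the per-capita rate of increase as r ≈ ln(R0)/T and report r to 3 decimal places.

R0 = Σ lx·mx = 0 + 0 + 2.3 + 1.247 + 0.833 + 0.208 + 0.036 + 0 = 4.624
Σ x·lx·mx = 12.929; T = 12.929/4.624 = 2.79606…
r ≈ ln(R0)/T = ln(4.624)/2.79606… = 0.54765… → 0.548

0.548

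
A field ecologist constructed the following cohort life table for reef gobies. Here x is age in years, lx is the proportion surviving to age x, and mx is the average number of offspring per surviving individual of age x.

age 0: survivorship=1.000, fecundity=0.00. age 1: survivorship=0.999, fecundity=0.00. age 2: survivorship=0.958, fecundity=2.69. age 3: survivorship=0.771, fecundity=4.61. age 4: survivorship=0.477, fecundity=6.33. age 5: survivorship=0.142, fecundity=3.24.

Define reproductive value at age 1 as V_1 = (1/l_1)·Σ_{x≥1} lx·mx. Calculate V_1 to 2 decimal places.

lx·mx for x ≥ 1: 0, 2.57702, 3.55431, 3.01941, 0.46008 → sum = 9.61082
V_1 = 9.61082 / l_1 = 9.61082 / 0.999 = 9.62044… → 9.62

9.62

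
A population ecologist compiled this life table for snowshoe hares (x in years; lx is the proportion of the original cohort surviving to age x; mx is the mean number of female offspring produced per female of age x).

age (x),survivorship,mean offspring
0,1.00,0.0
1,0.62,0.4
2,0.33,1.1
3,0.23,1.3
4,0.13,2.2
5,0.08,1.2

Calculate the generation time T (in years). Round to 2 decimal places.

lx·mx: 0, 0.248, 0.363, 0.299, 0.286, 0.096 → R0 = 1.292
x·lx·mx: 0, 0.248, 0.726, 0.897, 1.144, 0.48 → Σ = 3.495
T = 3.495 / 1.292 = 2.705108… → 2.71

2.71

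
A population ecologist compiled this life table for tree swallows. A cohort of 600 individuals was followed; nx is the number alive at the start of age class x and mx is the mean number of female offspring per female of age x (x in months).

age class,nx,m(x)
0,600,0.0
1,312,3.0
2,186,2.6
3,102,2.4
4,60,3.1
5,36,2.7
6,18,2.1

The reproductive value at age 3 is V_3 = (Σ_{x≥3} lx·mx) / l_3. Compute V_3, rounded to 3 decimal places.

5.547

lx = nx/n0 = nx/600: 1, 0.52, 0.31, 0.17, 0.1, 0.06, 0.03
lx·mx for x ≥ 3: 0.408, 0.31, 0.162, 0.063 → sum = 0.943
V_3 = 0.943 / l_3 = 0.943 / 0.17 = 5.547059… → 5.547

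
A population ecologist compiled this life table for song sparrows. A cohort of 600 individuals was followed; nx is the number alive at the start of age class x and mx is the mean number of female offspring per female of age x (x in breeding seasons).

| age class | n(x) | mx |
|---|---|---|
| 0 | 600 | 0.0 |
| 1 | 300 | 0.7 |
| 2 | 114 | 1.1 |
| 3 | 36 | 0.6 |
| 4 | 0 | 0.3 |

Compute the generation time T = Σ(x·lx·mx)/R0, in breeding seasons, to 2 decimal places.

lx = nx/n0 = nx/600: 1, 0.5, 0.19, 0.06, 0
lx·mx: 0, 0.35, 0.209, 0.036, 0 → R0 = 0.595
x·lx·mx: 0, 0.35, 0.418, 0.108, 0 → Σ = 0.876
T = 0.876 / 0.595 = 1.472269… → 1.47

1.47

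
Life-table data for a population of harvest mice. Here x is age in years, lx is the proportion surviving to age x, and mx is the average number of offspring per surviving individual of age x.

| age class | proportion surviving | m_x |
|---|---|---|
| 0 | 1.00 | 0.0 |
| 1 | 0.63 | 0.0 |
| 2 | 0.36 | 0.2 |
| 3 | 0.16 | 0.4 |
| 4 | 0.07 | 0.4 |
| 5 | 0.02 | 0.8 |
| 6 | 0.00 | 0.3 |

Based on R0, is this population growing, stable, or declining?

declining

R0 = Σ lx·mx = 0 + 0 + 0.072 + 0.064 + 0.028 + 0.016 + 0 = 0.18
R0 < 1, so the population is declining.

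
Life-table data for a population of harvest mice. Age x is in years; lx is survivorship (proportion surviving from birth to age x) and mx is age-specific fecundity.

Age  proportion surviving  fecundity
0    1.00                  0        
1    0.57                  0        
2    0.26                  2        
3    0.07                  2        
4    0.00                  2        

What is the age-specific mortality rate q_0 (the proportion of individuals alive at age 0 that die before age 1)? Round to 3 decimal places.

q_0 = (l_0 − l_1) / l_0 = (1 − 0.57) / 1
     = 0.43 / 1 = 0.43 → 0.430

0.430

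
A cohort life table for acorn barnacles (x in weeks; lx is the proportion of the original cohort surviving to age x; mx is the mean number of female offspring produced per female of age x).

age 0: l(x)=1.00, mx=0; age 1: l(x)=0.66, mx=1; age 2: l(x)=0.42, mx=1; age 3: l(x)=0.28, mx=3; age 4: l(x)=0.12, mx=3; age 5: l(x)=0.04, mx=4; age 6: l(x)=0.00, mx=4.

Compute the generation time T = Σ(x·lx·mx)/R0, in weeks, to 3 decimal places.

lx·mx: 0, 0.66, 0.42, 0.84, 0.36, 0.16, 0 → R0 = 2.44
x·lx·mx: 0, 0.66, 0.84, 2.52, 1.44, 0.8, 0 → Σ = 6.26
T = 6.26 / 2.44 = 2.565574… → 2.566

2.566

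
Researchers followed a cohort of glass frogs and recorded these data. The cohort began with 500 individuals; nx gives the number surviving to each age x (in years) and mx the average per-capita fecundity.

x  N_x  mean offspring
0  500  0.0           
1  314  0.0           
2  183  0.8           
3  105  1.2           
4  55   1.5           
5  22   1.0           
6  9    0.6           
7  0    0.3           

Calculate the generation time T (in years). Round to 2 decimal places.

2.99

lx = nx/n0 = nx/500: 1, 0.628, 0.366, 0.21, 0.11, 0.044, 0.018, 0
lx·mx: 0, 0, 0.2928, 0.252, 0.165, 0.044, 0.0108, 0 → R0 = 0.7646
x·lx·mx: 0, 0, 0.5856, 0.756, 0.66, 0.22, 0.0648, 0 → Σ = 2.2864
T = 2.2864 / 0.7646 = 2.990322… → 2.99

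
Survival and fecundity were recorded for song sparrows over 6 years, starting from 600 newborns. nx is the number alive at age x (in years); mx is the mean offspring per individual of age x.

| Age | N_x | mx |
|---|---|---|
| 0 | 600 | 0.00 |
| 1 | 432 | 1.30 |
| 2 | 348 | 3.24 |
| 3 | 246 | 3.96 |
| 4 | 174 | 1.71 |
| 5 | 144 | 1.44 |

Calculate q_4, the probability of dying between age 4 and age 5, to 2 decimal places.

0.17

lx = nx/n0 = nx/600: 1, 0.72, 0.58, 0.41, 0.29, 0.24
q_4 = (l_4 − l_5) / l_4 = (0.29 − 0.24) / 0.29
     = 0.05 / 0.29 = 0.172414… → 0.17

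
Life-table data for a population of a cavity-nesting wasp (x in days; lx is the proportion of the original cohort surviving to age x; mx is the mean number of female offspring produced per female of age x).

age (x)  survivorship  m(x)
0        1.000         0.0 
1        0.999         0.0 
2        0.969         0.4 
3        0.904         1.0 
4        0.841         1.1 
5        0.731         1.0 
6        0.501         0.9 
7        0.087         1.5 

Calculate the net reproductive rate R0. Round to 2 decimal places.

lx·mx by age: 0, 0, 0.3876, 0.904, 0.9251, 0.731, 0.4509, 0.1305
R0 = Σ lx·mx = 3.5291 → 3.53

3.53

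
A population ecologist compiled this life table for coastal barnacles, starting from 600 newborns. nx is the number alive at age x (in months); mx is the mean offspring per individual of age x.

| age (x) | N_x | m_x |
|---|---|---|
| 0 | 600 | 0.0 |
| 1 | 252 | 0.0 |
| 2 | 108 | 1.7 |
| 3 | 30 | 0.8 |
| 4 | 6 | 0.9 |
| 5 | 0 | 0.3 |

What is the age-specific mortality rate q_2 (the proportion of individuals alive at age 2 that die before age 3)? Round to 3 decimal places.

lx = nx/n0 = nx/600: 1, 0.42, 0.18, 0.05, 0.01, 0
q_2 = (l_2 − l_3) / l_2 = (0.18 − 0.05) / 0.18
     = 0.13 / 0.18 = 0.722222… → 0.722

0.722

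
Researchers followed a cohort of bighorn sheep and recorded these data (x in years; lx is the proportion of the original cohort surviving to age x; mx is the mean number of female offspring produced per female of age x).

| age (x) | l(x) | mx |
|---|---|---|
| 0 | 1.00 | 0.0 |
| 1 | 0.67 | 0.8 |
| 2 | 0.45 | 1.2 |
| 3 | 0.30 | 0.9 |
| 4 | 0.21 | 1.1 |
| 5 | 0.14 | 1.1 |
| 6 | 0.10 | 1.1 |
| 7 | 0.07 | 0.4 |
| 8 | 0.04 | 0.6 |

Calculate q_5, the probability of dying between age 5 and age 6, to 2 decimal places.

0.29

q_5 = (l_5 − l_6) / l_5 = (0.14 − 0.1) / 0.14
     = 0.04 / 0.14 = 0.285714… → 0.29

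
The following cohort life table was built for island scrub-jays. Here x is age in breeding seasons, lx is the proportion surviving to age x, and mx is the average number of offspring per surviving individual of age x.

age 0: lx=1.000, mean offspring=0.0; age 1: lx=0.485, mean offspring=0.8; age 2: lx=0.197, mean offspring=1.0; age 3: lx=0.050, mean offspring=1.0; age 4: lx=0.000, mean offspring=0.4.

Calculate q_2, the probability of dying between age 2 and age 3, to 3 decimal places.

q_2 = (l_2 − l_3) / l_2 = (0.197 − 0.05) / 0.197
     = 0.147 / 0.197 = 0.746193… → 0.746

0.746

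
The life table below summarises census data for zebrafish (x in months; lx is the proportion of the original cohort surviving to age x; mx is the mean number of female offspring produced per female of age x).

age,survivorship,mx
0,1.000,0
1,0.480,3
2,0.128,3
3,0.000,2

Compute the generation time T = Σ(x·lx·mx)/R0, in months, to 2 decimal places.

lx·mx: 0, 1.44, 0.384, 0 → R0 = 1.824
x·lx·mx: 0, 1.44, 0.768, 0 → Σ = 2.208
T = 2.208 / 1.824 = 1.210526… → 1.21

1.21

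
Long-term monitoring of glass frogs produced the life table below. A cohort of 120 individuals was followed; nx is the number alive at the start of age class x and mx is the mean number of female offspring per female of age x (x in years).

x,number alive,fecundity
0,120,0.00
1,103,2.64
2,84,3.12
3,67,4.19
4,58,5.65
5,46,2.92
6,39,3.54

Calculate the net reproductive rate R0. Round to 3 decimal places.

lx = nx/n0 = nx/120: 1, 0.85833…, 0.7, 0.55833…, 0.48333…, 0.38333…, 0.325
lx·mx by age: 0, 2.266…, 2.184, 2.339417…, 2.730833…, 1.119333…, 1.1505
R0 = Σ lx·mx = 11.790083… → 11.790

11.790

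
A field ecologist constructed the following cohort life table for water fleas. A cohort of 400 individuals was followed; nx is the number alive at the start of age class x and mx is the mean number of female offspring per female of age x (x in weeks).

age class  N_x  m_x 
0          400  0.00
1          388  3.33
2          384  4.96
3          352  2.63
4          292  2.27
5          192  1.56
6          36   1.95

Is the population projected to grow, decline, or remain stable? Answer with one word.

lx = nx/n0 = nx/400: 1, 0.97, 0.96, 0.88, 0.73, 0.48, 0.09
R0 = Σ lx·mx = 0 + 3.2301 + 4.7616 + 2.3144 + 1.6571 + 0.7488 + 0.1755 = 12.8875
R0 > 1, so the population is growing.

growing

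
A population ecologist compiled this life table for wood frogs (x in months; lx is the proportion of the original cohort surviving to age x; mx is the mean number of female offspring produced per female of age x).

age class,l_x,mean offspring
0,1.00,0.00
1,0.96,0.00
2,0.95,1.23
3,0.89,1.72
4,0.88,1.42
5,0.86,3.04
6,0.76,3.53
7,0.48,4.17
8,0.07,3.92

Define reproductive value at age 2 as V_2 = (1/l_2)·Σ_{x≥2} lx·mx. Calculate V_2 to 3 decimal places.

lx·mx for x ≥ 2: 1.1685, 1.5308, 1.2496, 2.6144, 2.6828, 2.0016, 0.2744 → sum = 11.5221
V_2 = 11.5221 / l_2 = 11.5221 / 0.95 = 12.128526… → 12.129

12.129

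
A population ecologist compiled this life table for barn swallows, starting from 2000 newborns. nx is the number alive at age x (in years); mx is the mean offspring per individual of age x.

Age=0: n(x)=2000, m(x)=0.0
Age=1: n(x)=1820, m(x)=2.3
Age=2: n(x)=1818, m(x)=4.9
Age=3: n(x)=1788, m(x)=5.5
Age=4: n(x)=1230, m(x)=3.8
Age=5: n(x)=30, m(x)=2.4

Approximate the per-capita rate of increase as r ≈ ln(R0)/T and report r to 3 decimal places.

1.030

lx = nx/n0 = nx/2000: 1, 0.91, 0.909, 0.894, 0.615, 0.015
R0 = Σ lx·mx = 0 + 2.093 + 4.4541 + 4.917 + 2.337 + 0.036 = 13.8371
Σ x·lx·mx = 35.2802; T = 35.2802/13.8371 = 2.54968…
r ≈ ln(R0)/T = ln(13.8371)/2.54968… = 1.03046… → 1.030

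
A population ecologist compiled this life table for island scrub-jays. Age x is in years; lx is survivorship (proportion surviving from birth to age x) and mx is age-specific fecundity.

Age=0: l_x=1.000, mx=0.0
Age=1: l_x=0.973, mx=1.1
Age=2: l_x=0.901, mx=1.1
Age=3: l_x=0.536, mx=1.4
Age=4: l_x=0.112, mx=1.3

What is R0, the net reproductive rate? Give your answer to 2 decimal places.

lx·mx by age: 0, 1.0703, 0.9911, 0.7504, 0.1456
R0 = Σ lx·mx = 2.9574 → 2.96

2.96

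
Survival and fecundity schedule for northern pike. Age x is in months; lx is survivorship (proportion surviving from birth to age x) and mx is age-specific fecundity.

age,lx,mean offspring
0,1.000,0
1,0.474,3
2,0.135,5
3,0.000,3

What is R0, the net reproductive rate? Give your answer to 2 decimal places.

2.10

lx·mx by age: 0, 1.422, 0.675, 0
R0 = Σ lx·mx = 2.097 → 2.10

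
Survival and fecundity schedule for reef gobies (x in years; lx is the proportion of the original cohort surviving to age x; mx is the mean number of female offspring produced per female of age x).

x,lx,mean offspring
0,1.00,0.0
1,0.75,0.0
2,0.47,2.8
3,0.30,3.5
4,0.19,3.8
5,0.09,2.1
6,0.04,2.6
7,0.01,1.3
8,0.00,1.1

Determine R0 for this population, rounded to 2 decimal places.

3.39

lx·mx by age: 0, 0, 1.316, 1.05, 0.722, 0.189, 0.104, 0.013, 0
R0 = Σ lx·mx = 3.394 → 3.39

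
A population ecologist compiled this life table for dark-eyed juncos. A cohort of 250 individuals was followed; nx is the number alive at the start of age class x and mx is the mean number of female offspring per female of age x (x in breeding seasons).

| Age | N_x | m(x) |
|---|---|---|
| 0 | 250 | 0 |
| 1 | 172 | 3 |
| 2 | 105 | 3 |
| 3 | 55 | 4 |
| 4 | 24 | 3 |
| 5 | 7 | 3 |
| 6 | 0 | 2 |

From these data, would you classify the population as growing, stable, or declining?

growing

lx = nx/n0 = nx/250: 1, 0.688, 0.42, 0.22, 0.096, 0.028, 0
R0 = Σ lx·mx = 0 + 2.064 + 1.26 + 0.88 + 0.288 + 0.084 + 0 = 4.576
R0 > 1, so the population is growing.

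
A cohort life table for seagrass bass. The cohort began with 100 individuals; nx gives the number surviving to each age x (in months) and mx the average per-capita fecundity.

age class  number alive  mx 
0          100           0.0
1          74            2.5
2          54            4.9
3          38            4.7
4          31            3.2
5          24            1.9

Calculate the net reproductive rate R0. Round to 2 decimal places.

7.73

lx = nx/n0 = nx/100: 1, 0.74, 0.54, 0.38, 0.31, 0.24
lx·mx by age: 0, 1.85, 2.646, 1.786, 0.992, 0.456
R0 = Σ lx·mx = 7.73 → 7.73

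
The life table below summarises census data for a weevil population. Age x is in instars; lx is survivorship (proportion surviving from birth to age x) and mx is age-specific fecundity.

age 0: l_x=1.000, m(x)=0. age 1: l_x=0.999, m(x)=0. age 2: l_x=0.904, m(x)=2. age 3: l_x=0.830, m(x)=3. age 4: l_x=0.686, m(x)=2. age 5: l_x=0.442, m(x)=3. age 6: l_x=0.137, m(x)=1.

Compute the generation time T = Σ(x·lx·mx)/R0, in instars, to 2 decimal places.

3.37

lx·mx: 0, 0, 1.808, 2.49, 1.372, 1.326, 0.137 → R0 = 7.133
x·lx·mx: 0, 0, 3.616, 7.47, 5.488, 6.63, 0.822 → Σ = 24.026
T = 24.026 / 7.133 = 3.368288… → 3.37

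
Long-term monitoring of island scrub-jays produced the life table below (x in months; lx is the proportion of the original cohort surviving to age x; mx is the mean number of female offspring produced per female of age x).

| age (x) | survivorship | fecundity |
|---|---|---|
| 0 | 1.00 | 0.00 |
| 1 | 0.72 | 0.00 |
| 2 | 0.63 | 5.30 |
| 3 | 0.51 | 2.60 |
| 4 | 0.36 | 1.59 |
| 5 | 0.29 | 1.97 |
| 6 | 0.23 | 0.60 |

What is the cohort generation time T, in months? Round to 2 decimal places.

lx·mx: 0, 0, 3.339, 1.326, 0.5724, 0.5713, 0.138 → R0 = 5.9467
x·lx·mx: 0, 0, 6.678, 3.978, 2.2896, 2.8565, 0.828 → Σ = 16.6301
T = 16.6301 / 5.9467 = 2.796526… → 2.80

2.80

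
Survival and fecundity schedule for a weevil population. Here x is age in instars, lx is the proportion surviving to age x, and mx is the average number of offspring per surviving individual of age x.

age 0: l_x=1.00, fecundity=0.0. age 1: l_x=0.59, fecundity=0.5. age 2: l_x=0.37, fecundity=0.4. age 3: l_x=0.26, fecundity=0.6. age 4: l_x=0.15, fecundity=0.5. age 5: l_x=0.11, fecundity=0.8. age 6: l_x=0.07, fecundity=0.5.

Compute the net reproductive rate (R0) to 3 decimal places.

lx·mx by age: 0, 0.295, 0.148, 0.156, 0.075, 0.088, 0.035
R0 = Σ lx·mx = 0.797 → 0.797

0.797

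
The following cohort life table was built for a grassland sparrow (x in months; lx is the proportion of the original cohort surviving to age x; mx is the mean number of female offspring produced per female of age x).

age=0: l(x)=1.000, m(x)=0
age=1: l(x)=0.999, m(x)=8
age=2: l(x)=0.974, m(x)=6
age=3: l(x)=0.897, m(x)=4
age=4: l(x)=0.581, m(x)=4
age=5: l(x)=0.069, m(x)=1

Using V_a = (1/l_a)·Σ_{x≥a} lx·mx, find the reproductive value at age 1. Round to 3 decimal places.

lx·mx for x ≥ 1: 7.992, 5.844, 3.588, 2.324, 0.069 → sum = 19.817
V_1 = 19.817 / l_1 = 19.817 / 0.999 = 19.836837… → 19.837

19.837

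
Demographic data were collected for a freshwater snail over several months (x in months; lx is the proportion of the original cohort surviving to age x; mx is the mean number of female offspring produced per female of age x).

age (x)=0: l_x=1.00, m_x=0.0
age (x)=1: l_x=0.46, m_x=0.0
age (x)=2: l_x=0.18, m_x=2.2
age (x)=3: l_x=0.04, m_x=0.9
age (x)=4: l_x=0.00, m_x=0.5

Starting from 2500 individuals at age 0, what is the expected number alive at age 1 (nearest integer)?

Expected survivors = N0 · l_1 = 2500 × 0.46 = 1150 → 1150

1150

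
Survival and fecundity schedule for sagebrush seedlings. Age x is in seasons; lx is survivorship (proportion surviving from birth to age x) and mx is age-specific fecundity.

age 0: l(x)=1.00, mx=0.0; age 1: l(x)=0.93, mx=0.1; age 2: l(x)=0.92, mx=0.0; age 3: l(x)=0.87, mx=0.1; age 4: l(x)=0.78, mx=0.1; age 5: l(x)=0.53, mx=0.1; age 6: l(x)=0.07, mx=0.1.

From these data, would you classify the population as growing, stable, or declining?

R0 = Σ lx·mx = 0 + 0.093 + 0 + 0.087 + 0.078 + 0.053 + 0.007 = 0.318
R0 < 1, so the population is declining.

declining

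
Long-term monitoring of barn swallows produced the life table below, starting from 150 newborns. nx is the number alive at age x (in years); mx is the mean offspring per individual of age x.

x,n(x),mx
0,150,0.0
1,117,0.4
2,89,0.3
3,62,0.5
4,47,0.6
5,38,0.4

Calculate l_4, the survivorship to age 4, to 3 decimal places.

l_4 = n_4/n_0 = 47/150 = 0.313333… → 0.313

0.313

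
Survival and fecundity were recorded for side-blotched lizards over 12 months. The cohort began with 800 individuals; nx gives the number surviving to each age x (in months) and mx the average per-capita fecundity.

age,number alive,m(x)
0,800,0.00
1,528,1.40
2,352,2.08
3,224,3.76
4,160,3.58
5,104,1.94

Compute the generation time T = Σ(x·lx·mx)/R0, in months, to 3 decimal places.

lx = nx/n0 = nx/800: 1, 0.66, 0.44, 0.28, 0.2, 0.13
lx·mx: 0, 0.924, 0.9152, 1.0528, 0.716, 0.2522 → R0 = 3.8602
x·lx·mx: 0, 0.924, 1.8304, 3.1584, 2.864, 1.261 → Σ = 10.0378
T = 10.0378 / 3.8602 = 2.600332… → 2.600

2.600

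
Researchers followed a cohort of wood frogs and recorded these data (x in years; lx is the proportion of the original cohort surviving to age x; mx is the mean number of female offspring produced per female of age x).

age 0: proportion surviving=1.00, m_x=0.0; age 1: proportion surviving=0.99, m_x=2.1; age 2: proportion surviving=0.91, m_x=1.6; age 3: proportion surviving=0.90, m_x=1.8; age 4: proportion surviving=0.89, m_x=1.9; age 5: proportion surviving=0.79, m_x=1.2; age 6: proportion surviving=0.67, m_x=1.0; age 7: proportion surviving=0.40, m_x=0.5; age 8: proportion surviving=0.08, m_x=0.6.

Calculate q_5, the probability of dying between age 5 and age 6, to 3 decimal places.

0.152

q_5 = (l_5 − l_6) / l_5 = (0.79 − 0.67) / 0.79
     = 0.12 / 0.79 = 0.151899… → 0.152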